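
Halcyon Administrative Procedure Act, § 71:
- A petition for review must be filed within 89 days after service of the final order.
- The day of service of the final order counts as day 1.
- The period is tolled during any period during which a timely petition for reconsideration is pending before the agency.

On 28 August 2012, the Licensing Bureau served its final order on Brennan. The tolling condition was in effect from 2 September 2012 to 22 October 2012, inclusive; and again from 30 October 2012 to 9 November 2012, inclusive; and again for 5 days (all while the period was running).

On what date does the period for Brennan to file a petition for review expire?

January 30, 2013

Counting 28 August 2012 as day 1, day 89 is November 24, 2012.
From September 2, 2012 through October 22, 2012 inclusive is 51 days; tolling adds 51 days: November 24, 2012 + 51 days = January 14, 2013.
From October 30, 2012 through November 9, 2012 inclusive is 11 days; tolling adds 11 days: January 14, 2013 + 11 days = January 25, 2013.
Tolling adds 5 days: January 25, 2013 + 5 days = January 30, 2013.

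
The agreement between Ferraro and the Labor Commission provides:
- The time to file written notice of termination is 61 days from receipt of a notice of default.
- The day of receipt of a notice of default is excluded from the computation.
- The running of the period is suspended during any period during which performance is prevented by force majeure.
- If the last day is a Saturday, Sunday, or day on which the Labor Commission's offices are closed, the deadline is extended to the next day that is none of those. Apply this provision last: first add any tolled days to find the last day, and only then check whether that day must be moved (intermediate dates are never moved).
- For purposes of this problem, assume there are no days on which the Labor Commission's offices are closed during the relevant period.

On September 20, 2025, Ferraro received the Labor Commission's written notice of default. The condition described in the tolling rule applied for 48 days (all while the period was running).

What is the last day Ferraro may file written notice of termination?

January 7, 2026

61 days after September 20, 2025 is November 20, 2025.
Tolling adds 48 days: November 20, 2025 + 48 days = January 7, 2026.
January 7, 2026 is a Wednesday and not a day on which the Labor Commission's offices are closed, so no extension applies.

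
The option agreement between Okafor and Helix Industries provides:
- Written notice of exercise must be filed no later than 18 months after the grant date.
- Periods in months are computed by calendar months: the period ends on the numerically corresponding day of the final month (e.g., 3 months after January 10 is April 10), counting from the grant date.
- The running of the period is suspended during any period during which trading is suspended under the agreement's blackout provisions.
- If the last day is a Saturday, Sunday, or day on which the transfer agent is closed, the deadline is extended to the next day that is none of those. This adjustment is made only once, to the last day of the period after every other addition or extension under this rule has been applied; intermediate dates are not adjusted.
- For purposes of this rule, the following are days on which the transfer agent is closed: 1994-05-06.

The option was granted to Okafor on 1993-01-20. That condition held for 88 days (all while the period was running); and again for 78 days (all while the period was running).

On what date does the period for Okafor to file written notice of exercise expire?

January 2, 1995

18 months after 1993-01-20 is July 20, 1994.
Tolling adds 88 days: July 20, 1994 + 88 days = October 16, 1994.
Tolling adds 78 days: October 16, 1994 + 78 days = January 2, 1995.
January 2, 1995 is a Monday and not a day on which the transfer agent is closed, so no extension applies.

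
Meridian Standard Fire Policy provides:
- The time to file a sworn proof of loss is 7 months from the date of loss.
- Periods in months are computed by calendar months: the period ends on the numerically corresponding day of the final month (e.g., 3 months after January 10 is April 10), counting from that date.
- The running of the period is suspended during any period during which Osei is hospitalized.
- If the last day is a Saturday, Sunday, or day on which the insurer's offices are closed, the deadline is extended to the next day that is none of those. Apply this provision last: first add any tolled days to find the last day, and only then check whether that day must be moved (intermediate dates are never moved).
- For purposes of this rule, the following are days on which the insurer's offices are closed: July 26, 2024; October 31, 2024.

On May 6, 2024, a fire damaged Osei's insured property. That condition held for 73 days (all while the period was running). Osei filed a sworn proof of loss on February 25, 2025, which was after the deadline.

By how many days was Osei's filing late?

7 months after May 6, 2024 is December 6, 2024.
Tolling adds 73 days: December 6, 2024 + 73 days = February 17, 2025.
February 17, 2025 is a Monday and not a day on which the insurer's offices are closed, so no extension applies.
The deadline is February 17, 2025; from February 17, 2025 to February 25, 2025 is 8 days.

8 days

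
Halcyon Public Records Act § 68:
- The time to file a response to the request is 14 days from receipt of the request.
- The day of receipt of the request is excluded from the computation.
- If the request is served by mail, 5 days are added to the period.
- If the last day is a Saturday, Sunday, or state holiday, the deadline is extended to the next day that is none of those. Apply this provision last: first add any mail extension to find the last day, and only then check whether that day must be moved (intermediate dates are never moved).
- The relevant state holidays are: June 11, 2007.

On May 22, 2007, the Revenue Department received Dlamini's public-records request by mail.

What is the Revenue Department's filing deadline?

June 12, 2007

14 days after May 22, 2007 is June 5, 2007.
Service was by mail, adding 5 days: June 5, 2007 + 5 days = June 10, 2007.
June 10, 2007 is Sunday; June 11, 2007 is a listed holiday. The next qualifying day is June 12, 2007.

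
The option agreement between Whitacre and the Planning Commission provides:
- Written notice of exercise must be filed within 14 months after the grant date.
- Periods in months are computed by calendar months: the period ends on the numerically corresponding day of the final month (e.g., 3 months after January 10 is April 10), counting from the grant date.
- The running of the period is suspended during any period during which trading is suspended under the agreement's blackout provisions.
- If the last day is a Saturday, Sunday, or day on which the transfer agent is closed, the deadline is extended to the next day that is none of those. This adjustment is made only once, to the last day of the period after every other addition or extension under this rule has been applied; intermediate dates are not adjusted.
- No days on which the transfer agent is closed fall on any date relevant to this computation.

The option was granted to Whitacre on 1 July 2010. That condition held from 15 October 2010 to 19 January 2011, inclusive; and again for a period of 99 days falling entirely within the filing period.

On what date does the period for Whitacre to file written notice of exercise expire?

March 15, 2012

14 months after 1 July 2010 is September 1, 2011.
From October 15, 2010 through January 19, 2011 inclusive is 97 days; tolling adds 97 days: September 1, 2011 + 97 days = December 7, 2011.
Tolling adds 99 days: December 7, 2011 + 99 days = March 15, 2012.
March 15, 2012 is a Thursday and not a day on which the transfer agent is closed, so no extension applies.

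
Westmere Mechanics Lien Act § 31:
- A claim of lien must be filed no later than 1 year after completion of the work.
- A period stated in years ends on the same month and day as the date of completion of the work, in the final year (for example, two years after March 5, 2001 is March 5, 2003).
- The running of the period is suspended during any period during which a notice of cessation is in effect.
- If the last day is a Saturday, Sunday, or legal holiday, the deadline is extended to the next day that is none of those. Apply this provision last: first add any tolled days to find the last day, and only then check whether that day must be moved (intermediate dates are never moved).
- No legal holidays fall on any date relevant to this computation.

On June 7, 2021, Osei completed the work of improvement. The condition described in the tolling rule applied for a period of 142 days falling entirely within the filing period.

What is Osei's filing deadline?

October 27, 2022

1 year after June 7, 2021 is June 7, 2022.
Tolling adds 142 days: June 7, 2022 + 142 days = October 27, 2022.
October 27, 2022 is a Thursday and not a legal holiday, so no extension applies.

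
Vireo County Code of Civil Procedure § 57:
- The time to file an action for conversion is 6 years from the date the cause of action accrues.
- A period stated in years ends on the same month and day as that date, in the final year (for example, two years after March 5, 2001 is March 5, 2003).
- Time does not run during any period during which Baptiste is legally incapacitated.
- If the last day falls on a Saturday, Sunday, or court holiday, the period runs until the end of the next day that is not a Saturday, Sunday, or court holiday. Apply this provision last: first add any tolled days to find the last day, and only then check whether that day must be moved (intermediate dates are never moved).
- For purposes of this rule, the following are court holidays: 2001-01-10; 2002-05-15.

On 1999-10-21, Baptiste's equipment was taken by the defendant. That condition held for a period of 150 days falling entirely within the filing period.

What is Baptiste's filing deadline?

March 20, 2006

6 years after 1999-10-21 is October 21, 2005.
Tolling adds 150 days: October 21, 2005 + 150 days = March 20, 2006.
March 20, 2006 is a Monday and not a court holiday, so no extension applies.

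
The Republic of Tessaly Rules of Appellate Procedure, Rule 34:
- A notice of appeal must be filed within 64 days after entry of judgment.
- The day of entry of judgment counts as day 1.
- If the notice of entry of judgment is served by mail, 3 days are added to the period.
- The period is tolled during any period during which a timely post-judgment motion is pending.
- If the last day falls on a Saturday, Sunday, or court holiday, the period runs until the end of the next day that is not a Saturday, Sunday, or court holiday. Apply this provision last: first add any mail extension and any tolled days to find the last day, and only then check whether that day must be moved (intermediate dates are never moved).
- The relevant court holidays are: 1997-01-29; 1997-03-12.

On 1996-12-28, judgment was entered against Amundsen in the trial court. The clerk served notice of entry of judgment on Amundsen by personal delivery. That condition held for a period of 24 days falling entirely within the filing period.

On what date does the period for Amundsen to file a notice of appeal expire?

Counting 1996-12-28 as day 1, day 64 is March 1, 1997.
Service was not by mail, so no mail extension applies.
Tolling adds 24 days: March 1, 1997 + 24 days = March 25, 1997.
March 25, 1997 is a Tuesday and not a court holiday, so no extension applies.

March 25, 1997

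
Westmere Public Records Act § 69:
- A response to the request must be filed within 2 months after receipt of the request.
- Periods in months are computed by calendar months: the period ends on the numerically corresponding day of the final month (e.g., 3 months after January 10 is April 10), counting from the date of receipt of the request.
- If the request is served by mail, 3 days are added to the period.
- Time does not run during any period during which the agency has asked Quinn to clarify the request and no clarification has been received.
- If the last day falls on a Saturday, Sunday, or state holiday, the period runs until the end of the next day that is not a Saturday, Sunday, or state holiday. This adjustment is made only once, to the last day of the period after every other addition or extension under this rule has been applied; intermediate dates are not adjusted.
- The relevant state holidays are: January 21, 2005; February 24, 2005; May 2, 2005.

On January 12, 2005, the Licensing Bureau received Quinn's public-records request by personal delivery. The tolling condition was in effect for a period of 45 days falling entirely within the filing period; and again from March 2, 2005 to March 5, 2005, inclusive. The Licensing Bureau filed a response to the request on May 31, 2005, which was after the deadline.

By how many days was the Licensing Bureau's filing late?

28 days

2 months after January 12, 2005 is March 12, 2005.
Service was not by mail, so no mail extension applies.
Tolling adds 45 days: March 12, 2005 + 45 days = April 26, 2005.
From March 2, 2005 through March 5, 2005 inclusive is 4 days; tolling adds 4 days: April 26, 2005 + 4 days = April 30, 2005.
April 30, 2005 is Saturday; May 1, 2005 is Sunday; May 2, 2005 is a listed holiday. The next qualifying day is May 3, 2005.
The deadline is May 3, 2005; from May 3, 2005 to May 31, 2005 is 28 days.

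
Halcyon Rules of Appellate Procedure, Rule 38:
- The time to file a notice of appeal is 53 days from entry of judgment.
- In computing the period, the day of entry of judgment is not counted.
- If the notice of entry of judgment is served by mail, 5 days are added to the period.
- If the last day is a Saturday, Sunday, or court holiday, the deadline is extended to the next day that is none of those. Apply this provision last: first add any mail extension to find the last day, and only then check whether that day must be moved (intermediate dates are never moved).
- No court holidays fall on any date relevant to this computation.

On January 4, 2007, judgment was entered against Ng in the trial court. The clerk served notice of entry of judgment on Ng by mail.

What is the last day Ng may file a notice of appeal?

53 days after January 4, 2007 is February 26, 2007.
Service was by mail, adding 5 days: February 26, 2007 + 5 days = March 3, 2007.
March 3, 2007 is Saturday; March 4, 2007 is Sunday. The next qualifying day is March 5, 2007.

March 5, 2007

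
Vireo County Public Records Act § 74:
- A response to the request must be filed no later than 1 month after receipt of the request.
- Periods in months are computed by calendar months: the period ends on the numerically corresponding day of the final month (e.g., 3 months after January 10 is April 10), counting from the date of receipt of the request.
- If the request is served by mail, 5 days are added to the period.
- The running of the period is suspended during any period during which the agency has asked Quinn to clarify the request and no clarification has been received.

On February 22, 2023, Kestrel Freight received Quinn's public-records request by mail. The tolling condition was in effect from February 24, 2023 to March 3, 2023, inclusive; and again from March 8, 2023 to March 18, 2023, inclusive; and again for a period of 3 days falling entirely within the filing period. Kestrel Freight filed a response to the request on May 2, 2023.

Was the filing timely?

No

1 month after February 22, 2023 is March 22, 2023.
Service was by mail, adding 5 days: March 22, 2023 + 5 days = March 27, 2023.
From February 24, 2023 through March 3, 2023 inclusive is 8 days; tolling adds 8 days: March 27, 2023 + 8 days = April 4, 2023.
From March 8, 2023 through March 18, 2023 inclusive is 11 days; tolling adds 11 days: April 4, 2023 + 11 days = April 15, 2023.
Tolling adds 3 days: April 15, 2023 + 3 days = April 18, 2023.
The deadline is April 18, 2023; the filing on May 2, 2023 is after that date.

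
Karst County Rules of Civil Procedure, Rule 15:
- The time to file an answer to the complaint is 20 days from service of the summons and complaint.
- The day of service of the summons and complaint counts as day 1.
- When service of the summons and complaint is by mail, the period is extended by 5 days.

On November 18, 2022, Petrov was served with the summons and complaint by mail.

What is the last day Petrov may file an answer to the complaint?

December 12, 2022

Counting November 18, 2022 as day 1, day 20 is December 7, 2022.
Service was by mail, adding 5 days: December 7, 2022 + 5 days = December 12, 2022.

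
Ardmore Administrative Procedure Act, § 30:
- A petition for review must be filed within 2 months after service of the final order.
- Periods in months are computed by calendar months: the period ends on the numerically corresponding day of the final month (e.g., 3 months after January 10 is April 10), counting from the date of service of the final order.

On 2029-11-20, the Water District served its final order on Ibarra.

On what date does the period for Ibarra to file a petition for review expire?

2 months after 2029-11-20 is January 20, 2030.

January 20, 2030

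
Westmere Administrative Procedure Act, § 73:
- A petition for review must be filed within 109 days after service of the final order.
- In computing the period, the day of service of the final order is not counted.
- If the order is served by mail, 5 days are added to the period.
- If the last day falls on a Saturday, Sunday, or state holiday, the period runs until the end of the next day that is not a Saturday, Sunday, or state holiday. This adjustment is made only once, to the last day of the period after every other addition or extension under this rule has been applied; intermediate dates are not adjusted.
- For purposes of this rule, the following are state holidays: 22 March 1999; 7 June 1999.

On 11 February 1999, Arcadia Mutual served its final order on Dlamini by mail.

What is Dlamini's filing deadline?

June 8, 1999

109 days after 11 February 1999 is May 31, 1999.
Service was by mail, adding 5 days: May 31, 1999 + 5 days = June 5, 1999.
June 5, 1999 is Saturday; June 6, 1999 is Sunday; June 7, 1999 is a listed holiday. The next qualifying day is June 8, 1999.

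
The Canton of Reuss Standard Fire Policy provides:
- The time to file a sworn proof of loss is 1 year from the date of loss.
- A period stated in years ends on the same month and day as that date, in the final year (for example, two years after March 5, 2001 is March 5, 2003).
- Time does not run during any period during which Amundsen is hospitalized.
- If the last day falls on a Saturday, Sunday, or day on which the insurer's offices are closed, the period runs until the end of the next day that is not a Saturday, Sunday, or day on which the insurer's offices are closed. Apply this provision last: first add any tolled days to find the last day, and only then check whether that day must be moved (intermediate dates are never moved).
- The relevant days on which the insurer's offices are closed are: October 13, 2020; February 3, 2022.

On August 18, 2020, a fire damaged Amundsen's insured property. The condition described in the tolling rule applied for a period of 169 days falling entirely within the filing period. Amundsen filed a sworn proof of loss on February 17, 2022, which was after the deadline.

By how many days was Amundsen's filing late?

1 year after August 18, 2020 is August 18, 2021.
Tolling adds 169 days: August 18, 2021 + 169 days = February 3, 2022.
February 3, 2022 is a listed holiday. The next qualifying day is February 4, 2022.
The deadline is February 4, 2022; from February 4, 2022 to February 17, 2022 is 13 days.

13 days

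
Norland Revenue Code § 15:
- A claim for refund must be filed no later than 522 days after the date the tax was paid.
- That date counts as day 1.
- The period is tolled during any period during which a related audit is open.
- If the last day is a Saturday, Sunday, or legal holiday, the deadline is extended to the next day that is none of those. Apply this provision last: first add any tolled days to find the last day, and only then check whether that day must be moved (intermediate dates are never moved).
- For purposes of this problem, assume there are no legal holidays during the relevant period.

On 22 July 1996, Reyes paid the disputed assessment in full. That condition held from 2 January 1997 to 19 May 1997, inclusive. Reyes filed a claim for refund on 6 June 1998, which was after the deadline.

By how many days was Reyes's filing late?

25 days

Counting 22 July 1996 as day 1, day 522 is December 25, 1997.
From January 2, 1997 through May 19, 1997 inclusive is 138 days; tolling adds 138 days: December 25, 1997 + 138 days = May 12, 1998.
May 12, 1998 is a Tuesday and not a legal holiday, so no extension applies.
The deadline is May 12, 1998; from May 12, 1998 to June 6, 1998 is 25 days.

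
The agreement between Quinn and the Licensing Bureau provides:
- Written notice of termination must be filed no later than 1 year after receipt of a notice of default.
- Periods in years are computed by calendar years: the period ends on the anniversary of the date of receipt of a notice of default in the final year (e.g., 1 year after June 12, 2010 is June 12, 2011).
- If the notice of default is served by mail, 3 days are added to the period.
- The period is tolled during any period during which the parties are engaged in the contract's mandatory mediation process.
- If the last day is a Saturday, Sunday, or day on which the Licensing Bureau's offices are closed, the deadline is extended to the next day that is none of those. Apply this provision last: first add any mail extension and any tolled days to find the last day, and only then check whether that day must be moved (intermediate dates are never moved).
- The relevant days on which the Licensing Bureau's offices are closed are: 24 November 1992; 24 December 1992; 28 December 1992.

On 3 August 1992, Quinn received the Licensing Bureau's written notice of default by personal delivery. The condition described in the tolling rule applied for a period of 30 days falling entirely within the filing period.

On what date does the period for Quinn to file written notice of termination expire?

1 year after 3 August 1992 is August 3, 1993.
Service was not by mail, so no mail extension applies.
Tolling adds 30 days: August 3, 1993 + 30 days = September 2, 1993.
September 2, 1993 is a Thursday and not a day on which the Licensing Bureau's offices are closed, so no extension applies.

September 2, 1993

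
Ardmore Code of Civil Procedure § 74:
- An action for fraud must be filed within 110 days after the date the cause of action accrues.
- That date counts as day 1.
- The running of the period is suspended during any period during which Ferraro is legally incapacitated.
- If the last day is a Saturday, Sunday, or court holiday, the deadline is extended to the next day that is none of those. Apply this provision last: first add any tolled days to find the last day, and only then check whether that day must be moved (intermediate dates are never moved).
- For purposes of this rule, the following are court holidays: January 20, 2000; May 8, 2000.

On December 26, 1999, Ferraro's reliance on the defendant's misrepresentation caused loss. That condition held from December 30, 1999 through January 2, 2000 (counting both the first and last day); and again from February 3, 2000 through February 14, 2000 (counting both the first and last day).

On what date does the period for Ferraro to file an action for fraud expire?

May 1, 2000

Counting December 26, 1999 as day 1, day 110 is April 13, 2000.
From December 30, 1999 through January 2, 2000 inclusive is 4 days; tolling adds 4 days: April 13, 2000 + 4 days = April 17, 2000.
From February 3, 2000 through February 14, 2000 inclusive is 12 days; tolling adds 12 days: April 17, 2000 + 12 days = April 29, 2000.
April 29, 2000 is Saturday; April 30, 2000 is Sunday. The next qualifying day is May 1, 2000.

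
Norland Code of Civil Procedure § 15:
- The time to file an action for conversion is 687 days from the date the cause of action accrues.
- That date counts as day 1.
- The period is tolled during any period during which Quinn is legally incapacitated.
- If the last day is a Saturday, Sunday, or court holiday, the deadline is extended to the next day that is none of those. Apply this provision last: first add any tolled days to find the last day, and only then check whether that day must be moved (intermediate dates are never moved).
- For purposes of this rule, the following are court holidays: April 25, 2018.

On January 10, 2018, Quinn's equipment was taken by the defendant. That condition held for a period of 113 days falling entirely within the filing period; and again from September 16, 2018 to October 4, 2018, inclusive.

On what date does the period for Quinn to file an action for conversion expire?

April 7, 2020

Counting January 10, 2018 as day 1, day 687 is November 27, 2019.
Tolling adds 113 days: November 27, 2019 + 113 days = March 19, 2020.
From September 16, 2018 through October 4, 2018 inclusive is 19 days; tolling adds 19 days: March 19, 2020 + 19 days = April 7, 2020.
April 7, 2020 is a Tuesday and not a court holiday, so no extension applies.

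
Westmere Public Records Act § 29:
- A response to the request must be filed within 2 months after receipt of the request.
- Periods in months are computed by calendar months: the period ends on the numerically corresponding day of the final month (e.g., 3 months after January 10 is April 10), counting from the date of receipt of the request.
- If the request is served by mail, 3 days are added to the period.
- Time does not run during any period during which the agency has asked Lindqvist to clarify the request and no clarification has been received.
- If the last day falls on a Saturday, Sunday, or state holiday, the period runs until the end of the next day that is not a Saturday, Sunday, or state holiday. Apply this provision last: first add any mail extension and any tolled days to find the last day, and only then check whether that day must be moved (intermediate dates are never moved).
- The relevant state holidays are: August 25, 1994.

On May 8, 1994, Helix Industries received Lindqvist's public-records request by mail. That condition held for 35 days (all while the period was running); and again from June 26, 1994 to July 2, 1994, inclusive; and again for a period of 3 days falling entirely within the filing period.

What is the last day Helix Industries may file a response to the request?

2 months after May 8, 1994 is July 8, 1994.
Service was by mail, adding 3 days: July 8, 1994 + 3 days = July 11, 1994.
Tolling adds 35 days: July 11, 1994 + 35 days = August 15, 1994.
From June 26, 1994 through July 2, 1994 inclusive is 7 days; tolling adds 7 days: August 15, 1994 + 7 days = August 22, 1994.
Tolling adds 3 days: August 22, 1994 + 3 days = August 25, 1994.
August 25, 1994 is a listed holiday. The next qualifying day is August 26, 1994.

August 26, 1994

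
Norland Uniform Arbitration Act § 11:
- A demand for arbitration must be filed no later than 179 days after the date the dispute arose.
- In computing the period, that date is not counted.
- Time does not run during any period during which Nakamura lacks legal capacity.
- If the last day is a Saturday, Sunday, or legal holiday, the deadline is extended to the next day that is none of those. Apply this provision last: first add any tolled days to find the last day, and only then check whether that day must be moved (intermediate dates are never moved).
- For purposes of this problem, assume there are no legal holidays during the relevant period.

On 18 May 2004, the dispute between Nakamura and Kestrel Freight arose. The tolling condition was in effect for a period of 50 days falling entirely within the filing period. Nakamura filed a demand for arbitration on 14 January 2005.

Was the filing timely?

No

179 days after 18 May 2004 is November 13, 2004.
Tolling adds 50 days: November 13, 2004 + 50 days = January 2, 2005.
January 2, 2005 is Sunday. The next qualifying day is January 3, 2005.
The deadline is January 3, 2005; the filing on January 14, 2005 is after that date.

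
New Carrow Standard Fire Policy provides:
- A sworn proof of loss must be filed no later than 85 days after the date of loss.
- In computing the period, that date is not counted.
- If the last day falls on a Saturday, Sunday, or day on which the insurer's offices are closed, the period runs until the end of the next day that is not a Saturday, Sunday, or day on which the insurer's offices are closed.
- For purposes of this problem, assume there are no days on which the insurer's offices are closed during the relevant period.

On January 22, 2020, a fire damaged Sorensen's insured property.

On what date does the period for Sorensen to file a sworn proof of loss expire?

April 16, 2020

85 days after January 22, 2020 is April 16, 2020.
April 16, 2020 is a Thursday and not a day on which the insurer's offices are closed, so no extension applies.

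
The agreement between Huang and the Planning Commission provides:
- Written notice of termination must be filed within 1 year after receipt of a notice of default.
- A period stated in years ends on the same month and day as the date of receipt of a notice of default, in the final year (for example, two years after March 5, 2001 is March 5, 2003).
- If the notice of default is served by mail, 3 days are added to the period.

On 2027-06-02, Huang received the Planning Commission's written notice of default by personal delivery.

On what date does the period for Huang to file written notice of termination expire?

June 2, 2028

1 year after 2027-06-02 is June 2, 2028.
Service was not by mail, so no mail extension applies.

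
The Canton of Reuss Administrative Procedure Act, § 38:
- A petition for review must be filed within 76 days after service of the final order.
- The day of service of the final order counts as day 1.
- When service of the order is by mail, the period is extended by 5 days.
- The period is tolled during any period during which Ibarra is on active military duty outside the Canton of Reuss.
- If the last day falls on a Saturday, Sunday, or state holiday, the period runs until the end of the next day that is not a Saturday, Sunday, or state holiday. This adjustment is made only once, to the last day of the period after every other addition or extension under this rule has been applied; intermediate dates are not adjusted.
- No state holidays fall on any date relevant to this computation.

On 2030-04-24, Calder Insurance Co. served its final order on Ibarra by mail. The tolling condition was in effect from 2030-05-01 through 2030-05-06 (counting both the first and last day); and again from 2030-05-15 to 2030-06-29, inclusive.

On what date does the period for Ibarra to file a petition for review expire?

Counting 2030-04-24 as day 1, day 76 is July 8, 2030.
Service was by mail, adding 5 days: July 8, 2030 + 5 days = July 13, 2030.
From May 1, 2030 through May 6, 2030 inclusive is 6 days; tolling adds 6 days: July 13, 2030 + 6 days = July 19, 2030.
From May 15, 2030 through June 29, 2030 inclusive is 46 days; tolling adds 46 days: July 19, 2030 + 46 days = September 3, 2030.
September 3, 2030 is a Tuesday and not a state holiday, so no extension applies.

September 3, 2030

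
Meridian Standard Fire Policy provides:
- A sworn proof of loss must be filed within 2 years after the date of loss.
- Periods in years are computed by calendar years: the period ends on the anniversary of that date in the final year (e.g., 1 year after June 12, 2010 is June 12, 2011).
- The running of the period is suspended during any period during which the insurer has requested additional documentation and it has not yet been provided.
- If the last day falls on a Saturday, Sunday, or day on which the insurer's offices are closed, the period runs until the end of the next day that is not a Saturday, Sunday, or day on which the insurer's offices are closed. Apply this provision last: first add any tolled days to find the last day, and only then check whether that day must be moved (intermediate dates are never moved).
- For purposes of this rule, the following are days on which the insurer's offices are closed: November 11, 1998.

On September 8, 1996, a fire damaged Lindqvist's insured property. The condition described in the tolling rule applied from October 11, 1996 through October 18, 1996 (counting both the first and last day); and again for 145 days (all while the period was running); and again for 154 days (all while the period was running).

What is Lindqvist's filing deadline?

July 12, 1999

2 years after September 8, 1996 is September 8, 1998.
From October 11, 1996 through October 18, 1996 inclusive is 8 days; tolling adds 8 days: September 8, 1998 + 8 days = September 16, 1998.
Tolling adds 145 days: September 16, 1998 + 145 days = February 8, 1999.
Tolling adds 154 days: February 8, 1999 + 154 days = July 12, 1999.
July 12, 1999 is a Monday and not a day on which the insurer's offices are closed, so no extension applies.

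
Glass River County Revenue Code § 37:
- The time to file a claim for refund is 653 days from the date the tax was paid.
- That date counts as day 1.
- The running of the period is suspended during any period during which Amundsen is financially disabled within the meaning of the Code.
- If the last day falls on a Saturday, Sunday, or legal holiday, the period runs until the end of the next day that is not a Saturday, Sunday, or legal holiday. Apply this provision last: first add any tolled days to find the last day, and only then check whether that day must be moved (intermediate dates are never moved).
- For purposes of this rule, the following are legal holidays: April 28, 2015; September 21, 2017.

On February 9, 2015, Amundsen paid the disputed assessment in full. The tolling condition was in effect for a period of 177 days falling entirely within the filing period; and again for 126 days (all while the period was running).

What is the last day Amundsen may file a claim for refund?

Counting February 9, 2015 as day 1, day 653 is November 22, 2016.
Tolling adds 177 days: November 22, 2016 + 177 days = May 18, 2017.
Tolling adds 126 days: May 18, 2017 + 126 days = September 21, 2017.
September 21, 2017 is a listed holiday. The next qualifying day is September 22, 2017.

September 22, 2017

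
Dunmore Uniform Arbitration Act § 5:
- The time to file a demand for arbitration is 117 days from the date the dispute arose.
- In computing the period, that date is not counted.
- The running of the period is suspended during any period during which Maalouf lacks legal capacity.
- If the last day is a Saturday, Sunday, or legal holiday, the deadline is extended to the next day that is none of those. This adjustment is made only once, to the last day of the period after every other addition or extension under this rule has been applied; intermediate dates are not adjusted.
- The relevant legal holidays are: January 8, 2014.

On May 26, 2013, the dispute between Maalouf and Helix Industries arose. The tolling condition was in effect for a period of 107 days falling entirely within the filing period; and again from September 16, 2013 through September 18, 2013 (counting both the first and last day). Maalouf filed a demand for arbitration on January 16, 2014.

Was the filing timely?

No

117 days after May 26, 2013 is September 20, 2013.
Tolling adds 107 days: September 20, 2013 + 107 days = January 5, 2014.
From September 16, 2013 through September 18, 2013 inclusive is 3 days; tolling adds 3 days: January 5, 2014 + 3 days = January 8, 2014.
January 8, 2014 is a listed holiday. The next qualifying day is January 9, 2014.
The deadline is January 9, 2014; the filing on January 16, 2014 is after that date.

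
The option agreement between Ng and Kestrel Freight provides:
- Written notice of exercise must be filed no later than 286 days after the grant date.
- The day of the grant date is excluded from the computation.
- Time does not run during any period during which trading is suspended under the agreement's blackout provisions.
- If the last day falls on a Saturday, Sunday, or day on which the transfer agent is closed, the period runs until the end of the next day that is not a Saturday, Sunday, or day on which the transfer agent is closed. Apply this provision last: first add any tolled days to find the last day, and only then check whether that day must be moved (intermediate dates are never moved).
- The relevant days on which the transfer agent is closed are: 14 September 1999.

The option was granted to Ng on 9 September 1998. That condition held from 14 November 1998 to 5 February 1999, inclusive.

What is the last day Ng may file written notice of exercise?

286 days after 9 September 1998 is June 22, 1999.
From November 14, 1998 through February 5, 1999 inclusive is 84 days; tolling adds 84 days: June 22, 1999 + 84 days = September 14, 1999.
September 14, 1999 is a listed holiday. The next qualifying day is September 15, 1999.

September 15, 1999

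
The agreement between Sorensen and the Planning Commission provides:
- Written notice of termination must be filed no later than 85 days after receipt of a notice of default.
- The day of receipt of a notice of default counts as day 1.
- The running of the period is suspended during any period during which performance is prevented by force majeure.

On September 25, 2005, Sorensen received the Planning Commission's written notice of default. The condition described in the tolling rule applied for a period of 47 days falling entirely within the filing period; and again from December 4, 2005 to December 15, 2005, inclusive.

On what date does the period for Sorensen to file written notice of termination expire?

February 15, 2006

Counting September 25, 2005 as day 1, day 85 is December 18, 2005.
Tolling adds 47 days: December 18, 2005 + 47 days = February 3, 2006.
From December 4, 2005 through December 15, 2005 inclusive is 12 days; tolling adds 12 days: February 3, 2006 + 12 days = February 15, 2006.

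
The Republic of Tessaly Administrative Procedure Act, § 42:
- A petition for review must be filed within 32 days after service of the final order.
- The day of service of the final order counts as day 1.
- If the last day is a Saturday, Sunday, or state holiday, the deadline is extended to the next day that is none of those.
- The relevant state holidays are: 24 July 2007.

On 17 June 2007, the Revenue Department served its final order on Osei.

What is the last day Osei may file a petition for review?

July 18, 2007

Counting 17 June 2007 as day 1, day 32 is July 18, 2007.
July 18, 2007 is a Wednesday and not a state holiday, so no extension applies.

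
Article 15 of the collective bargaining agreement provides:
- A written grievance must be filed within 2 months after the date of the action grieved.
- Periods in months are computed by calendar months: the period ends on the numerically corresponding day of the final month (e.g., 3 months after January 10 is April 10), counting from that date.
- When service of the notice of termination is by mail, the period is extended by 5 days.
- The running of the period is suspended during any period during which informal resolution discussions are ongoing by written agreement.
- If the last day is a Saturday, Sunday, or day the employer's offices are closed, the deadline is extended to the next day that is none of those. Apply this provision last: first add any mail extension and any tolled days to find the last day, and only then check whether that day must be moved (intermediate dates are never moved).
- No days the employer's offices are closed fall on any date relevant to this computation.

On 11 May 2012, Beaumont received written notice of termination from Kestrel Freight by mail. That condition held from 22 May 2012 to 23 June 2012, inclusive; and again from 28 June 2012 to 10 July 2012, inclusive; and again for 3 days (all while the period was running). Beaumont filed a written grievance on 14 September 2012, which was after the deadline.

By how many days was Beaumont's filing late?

2 months after 11 May 2012 is July 11, 2012.
Service was by mail, adding 5 days: July 11, 2012 + 5 days = July 16, 2012.
From May 22, 2012 through June 23, 2012 inclusive is 33 days; tolling adds 33 days: July 16, 2012 + 33 days = August 18, 2012.
From June 28, 2012 through July 10, 2012 inclusive is 13 days; tolling adds 13 days: August 18, 2012 + 13 days = August 31, 2012.
Tolling adds 3 days: August 31, 2012 + 3 days = September 3, 2012.
September 3, 2012 is a Monday and not a day the employer's offices are closed, so no extension applies.
The deadline is September 3, 2012; from September 3, 2012 to September 14, 2012 is 11 days.

11 days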